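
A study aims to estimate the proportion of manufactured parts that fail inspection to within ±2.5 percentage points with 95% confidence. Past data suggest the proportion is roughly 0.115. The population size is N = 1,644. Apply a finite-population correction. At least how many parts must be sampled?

For a proportion with margin E = 0.025 at 95% confidence, z = 1.960.
n = p̂(1−p̂)(z/E)² = 0.115 × 0.885 × (1.960/0.025)² = 625.57 — call this n₀.
Finite-population correction with N = 1,644: n = n₀ / (1 + (n₀−1)/N) = 625.57 / 1.38 = 453.31
Round up: n = 454.

n = 454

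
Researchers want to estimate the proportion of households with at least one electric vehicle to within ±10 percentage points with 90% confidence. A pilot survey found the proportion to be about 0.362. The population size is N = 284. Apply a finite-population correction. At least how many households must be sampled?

For a proportion with margin E = 0.1 at 90% confidence, z = 1.645.
n = p̂(1−p̂)(z/E)² = 0.362 × 0.638 × (1.645/0.1)² = 62.50 — call this n₀.
Finite-population correction with N = 284: n = n₀ / (1 + (n₀−1)/N) = 62.50 / 1.217 = 51.36
Round up: n = 52.

52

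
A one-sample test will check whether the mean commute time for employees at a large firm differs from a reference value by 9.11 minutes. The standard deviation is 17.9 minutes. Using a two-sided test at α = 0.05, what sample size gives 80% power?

31

For a one-sample z-test, n = ((z_{α/2} + z_β)·σ/δ)².
z_{α/2} = 1.960 (two-sided α = 0.05); z_β = 0.842 (power 80% → β = 0.2).
n = (2.802 × 17.9 / 9.11)² = 30.31
Round up: n = 31.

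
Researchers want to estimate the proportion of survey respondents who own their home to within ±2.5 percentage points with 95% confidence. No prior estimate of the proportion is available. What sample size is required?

For a proportion with margin E = 0.025 at 95% confidence, z = 1.960.
With no prior estimate, use p = 0.5, which maximizes p(1−p) at 0.25.
n = 0.25 × (z/E)² = 0.25 × (1.960/0.025)² = 1536.64
Round up: n = 1537.

1537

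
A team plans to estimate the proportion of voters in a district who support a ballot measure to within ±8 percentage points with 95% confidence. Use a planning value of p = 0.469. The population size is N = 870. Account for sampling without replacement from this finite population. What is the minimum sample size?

128

For a proportion with margin E = 0.08 at 95% confidence, z = 1.960.
n = p̂(1−p̂)(z/E)² = 0.469 × 0.531 × (1.960/0.08)² = 149.49 — call this n₀.
Finite-population correction with N = 870: n = n₀ / (1 + (n₀−1)/N) = 149.49 / 1.171 = 127.66
Round up: n = 128.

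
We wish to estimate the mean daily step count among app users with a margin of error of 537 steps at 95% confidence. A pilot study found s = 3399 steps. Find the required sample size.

n = 154

For a mean, the margin of error is E = z·σ/√n, so n = (zσ/E)².
At 95% confidence, z = 1.960.
n = (1.960 × 3399 / 537)² = 153.91
Round up: n = 154.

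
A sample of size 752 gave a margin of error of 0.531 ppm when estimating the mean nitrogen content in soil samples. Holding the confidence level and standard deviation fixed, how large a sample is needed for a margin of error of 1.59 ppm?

Margin of error scales as 1/√n, so n₂ = n₁·(E₁/E₂)².
n₂ = 752 × (0.531/1.59)² = 752 × 0.1115 = 83.85
Round up: n₂ = 84.

n = 84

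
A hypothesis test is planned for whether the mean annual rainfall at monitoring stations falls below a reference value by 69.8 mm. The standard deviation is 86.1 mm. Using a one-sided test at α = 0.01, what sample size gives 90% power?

For a one-sample z-test, n = ((z_α + z_β)·σ/δ)².
z_α = 2.326 (one-sided α = 0.01); z_β = 1.282 (power 90% → β = 0.1).
n = (3.608 × 86.1 / 69.8)² = 19.81
Round up: n = 20.

20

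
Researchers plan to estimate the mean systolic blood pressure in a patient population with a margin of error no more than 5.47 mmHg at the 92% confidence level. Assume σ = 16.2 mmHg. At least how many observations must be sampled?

n = 27

For a mean, the margin of error is E = z·σ/√n, so n = (zσ/E)².
At 92% confidence, z = 1.751.
n = (1.751 × 16.2 / 5.47)² = 26.89
Round up: n = 27.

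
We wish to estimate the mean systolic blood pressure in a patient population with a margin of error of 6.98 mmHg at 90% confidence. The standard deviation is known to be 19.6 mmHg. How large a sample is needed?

For a mean, the margin of error is E = z·σ/√n, so n = (zσ/E)².
At 90% confidence, z = 1.645.
n = (1.645 × 19.6 / 6.98)² = 21.34
Round up: n = 22.

n = 22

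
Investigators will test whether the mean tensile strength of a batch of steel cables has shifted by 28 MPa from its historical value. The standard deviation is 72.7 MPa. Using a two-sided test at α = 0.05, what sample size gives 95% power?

For a one-sample z-test, n = ((z_{α/2} + z_β)·σ/δ)².
z_{α/2} = 1.960 (two-sided α = 0.05); z_β = 1.645 (power 95% → β = 0.05).
n = (3.605 × 72.7 / 28)² = 87.61
Round up: n = 88.

88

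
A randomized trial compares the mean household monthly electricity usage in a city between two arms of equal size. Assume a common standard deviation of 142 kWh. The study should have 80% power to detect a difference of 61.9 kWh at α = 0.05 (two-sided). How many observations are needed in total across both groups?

For two equal groups, n per group = 2·((z_{α/2} + z_β)·σ/δ)².
z_{α/2} = 1.960; z_β = 0.842 (power 80%).
n = 2 × (2.802 × 142 / 61.9)² = 2 × 41.32 = 82.64
Round up: n = 83 per group.
Total across both groups: 2 × 83 = 166.

166 total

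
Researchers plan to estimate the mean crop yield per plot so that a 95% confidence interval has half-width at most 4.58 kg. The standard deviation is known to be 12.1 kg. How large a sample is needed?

For a mean, the margin of error is E = z·σ/√n, so n = (zσ/E)².
At 95% confidence, z = 1.960.
n = (1.960 × 12.1 / 4.58)² = 26.81
Round up: n = 27.

27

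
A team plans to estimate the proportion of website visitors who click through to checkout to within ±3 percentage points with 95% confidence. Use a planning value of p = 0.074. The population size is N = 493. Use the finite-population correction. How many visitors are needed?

For a proportion with margin E = 0.03 at 95% confidence, z = 1.960.
n = p̂(1−p̂)(z/E)² = 0.074 × 0.926 × (1.960/0.03)² = 292.49 — call this n₀.
Finite-population correction with N = 493: n = n₀ / (1 + (n₀−1)/N) = 292.49 / 1.591 = 183.84
Round up: n = 184.

184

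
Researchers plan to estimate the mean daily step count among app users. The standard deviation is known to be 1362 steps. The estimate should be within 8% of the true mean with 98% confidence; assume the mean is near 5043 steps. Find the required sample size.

n = 62

For a mean, the margin of error is E = z·σ/√n, so n = (zσ/E)².
At 98% confidence, z = 2.326.
E = 8% of 5043 = 403.4 steps.
n = (2.326 × 1362 / 403.4)² = 61.66
Round up: n = 62.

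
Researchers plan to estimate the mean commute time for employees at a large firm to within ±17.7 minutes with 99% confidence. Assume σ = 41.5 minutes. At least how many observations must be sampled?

For a mean, the margin of error is E = z·σ/√n, so n = (zσ/E)².
At 99% confidence, z = 2.576.
n = (2.576 × 41.5 / 17.7)² = 36.48
Round up: n = 37.

37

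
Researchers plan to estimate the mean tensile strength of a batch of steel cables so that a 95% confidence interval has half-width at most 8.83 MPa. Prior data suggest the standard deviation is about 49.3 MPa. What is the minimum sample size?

n = 120

For a mean, the margin of error is E = z·σ/√n, so n = (zσ/E)².
At 95% confidence, z = 1.960.
n = (1.960 × 49.3 / 8.83)² = 119.75
Round up: n = 120.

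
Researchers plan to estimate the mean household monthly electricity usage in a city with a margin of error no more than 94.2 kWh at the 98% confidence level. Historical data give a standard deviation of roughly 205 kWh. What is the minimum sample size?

For a mean, the margin of error is E = z·σ/√n, so n = (zσ/E)².
At 98% confidence, z = 2.326.
n = (2.326 × 205 / 94.2)² = 25.62
Round up: n = 26.

26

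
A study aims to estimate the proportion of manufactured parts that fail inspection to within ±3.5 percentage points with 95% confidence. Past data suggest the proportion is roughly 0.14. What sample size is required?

378

For a proportion with margin E = 0.035 at 95% confidence, z = 1.960.
n = p̂(1−p̂)(z/E)² = 0.14 × 0.86 × (1.960/0.035)² = 377.57
Round up: n = 378.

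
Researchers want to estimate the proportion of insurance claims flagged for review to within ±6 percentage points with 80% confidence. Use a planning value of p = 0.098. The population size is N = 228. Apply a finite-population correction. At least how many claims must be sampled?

For a proportion with margin E = 0.06 at 80% confidence, z = 1.282.
n = p̂(1−p̂)(z/E)² = 0.098 × 0.902 × (1.282/0.06)² = 40.36 — call this n₀.
Finite-population correction with N = 228: n = n₀ / (1 + (n₀−1)/N) = 40.36 / 1.173 = 34.41
Round up: n = 35.

n = 35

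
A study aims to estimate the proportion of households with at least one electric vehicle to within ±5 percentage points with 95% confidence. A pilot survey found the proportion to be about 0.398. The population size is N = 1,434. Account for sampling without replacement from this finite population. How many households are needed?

For a proportion with margin E = 0.05 at 95% confidence, z = 1.960.
n = p̂(1−p̂)(z/E)² = 0.398 × 0.602 × (1.960/0.05)² = 368.17 — call this n₀.
Finite-population correction with N = 1,434: n = n₀ / (1 + (n₀−1)/N) = 368.17 / 1.256 = 293.13
Round up: n = 294.

n = 294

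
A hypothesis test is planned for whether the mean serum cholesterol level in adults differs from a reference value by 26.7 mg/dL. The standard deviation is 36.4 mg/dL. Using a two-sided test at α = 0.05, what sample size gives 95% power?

For a one-sample z-test, n = ((z_{α/2} + z_β)·σ/δ)².
z_{α/2} = 1.960 (two-sided α = 0.05); z_β = 1.645 (power 95% → β = 0.05).
n = (3.605 × 36.4 / 26.7)² = 24.15
Round up: n = 25.

n = 25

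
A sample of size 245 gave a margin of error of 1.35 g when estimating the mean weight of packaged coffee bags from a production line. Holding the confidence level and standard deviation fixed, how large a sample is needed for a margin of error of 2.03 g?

109

Margin of error scales as 1/√n, so n₂ = n₁·(E₁/E₂)².
n₂ = 245 × (1.35/2.03)² = 245 × 0.4423 = 108.36
Round up: n₂ = 109.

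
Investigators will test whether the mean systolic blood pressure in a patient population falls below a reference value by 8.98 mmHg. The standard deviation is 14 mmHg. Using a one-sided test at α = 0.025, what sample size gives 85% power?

For a one-sample z-test, n = ((z_α + z_β)·σ/δ)².
z_α = 1.960 (one-sided α = 0.025); z_β = 1.036 (power 85% → β = 0.15).
n = (2.996 × 14 / 8.98)² = 21.82
Round up: n = 22.

22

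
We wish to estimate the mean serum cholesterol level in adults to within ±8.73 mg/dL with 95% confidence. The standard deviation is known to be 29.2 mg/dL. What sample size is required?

For a mean, the margin of error is E = z·σ/√n, so n = (zσ/E)².
At 95% confidence, z = 1.960.
n = (1.960 × 29.2 / 8.73)² = 42.98
Round up: n = 43.

43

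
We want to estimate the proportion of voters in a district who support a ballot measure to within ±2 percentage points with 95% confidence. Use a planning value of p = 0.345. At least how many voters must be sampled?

n = 2171

For a proportion with margin E = 0.02 at 95% confidence, z = 1.960.
n = p̂(1−p̂)(z/E)² = 0.345 × 0.655 × (1.960/0.02)² = 2170.26
Round up: n = 2171.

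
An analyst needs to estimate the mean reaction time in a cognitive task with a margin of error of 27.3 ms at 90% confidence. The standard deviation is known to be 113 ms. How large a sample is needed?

n = 47

For a mean, the margin of error is E = z·σ/√n, so n = (zσ/E)².
At 90% confidence, z = 1.645.
n = (1.645 × 113 / 27.3)² = 46.36
Round up: n = 47.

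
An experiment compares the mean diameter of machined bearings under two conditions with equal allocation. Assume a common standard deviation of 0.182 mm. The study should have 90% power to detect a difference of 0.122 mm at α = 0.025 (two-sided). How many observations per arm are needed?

For two equal groups, n per group = 2·((z_{α/2} + z_β)·σ/δ)².
z_{α/2} = 2.241; z_β = 1.282 (power 90%).
n = 2 × (3.523 × 0.182 / 0.122)² = 2 × 27.62 = 55.24
Round up: n = 56 per group.

56 per group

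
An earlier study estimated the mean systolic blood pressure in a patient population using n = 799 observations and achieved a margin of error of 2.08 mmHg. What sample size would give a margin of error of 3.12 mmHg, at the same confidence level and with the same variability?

Margin of error scales as 1/√n, so n₂ = n₁·(E₁/E₂)².
n₂ = 799 × (2.08/3.12)² = 799 × 0.4444 = 355.08
Round up: n₂ = 356.

356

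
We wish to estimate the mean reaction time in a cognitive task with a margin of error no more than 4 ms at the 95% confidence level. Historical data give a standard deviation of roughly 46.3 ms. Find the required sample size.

515

For a mean, the margin of error is E = z·σ/√n, so n = (zσ/E)².
At 95% confidence, z = 1.960.
n = (1.960 × 46.3 / 4)² = 514.70
Round up: n = 515.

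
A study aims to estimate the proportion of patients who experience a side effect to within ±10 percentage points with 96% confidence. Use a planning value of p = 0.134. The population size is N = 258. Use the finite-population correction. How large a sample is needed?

n = 42

For a proportion with margin E = 0.1 at 96% confidence, z = 2.054.
n = p̂(1−p̂)(z/E)² = 0.134 × 0.866 × (2.054/0.1)² = 48.96 — call this n₀.
Finite-population correction with N = 258: n = n₀ / (1 + (n₀−1)/N) = 48.96 / 1.186 = 41.28
Round up: n = 42.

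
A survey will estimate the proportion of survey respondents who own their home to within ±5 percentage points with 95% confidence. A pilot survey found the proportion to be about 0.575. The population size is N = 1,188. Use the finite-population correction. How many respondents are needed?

286

For a proportion with margin E = 0.05 at 95% confidence, z = 1.960.
n = p̂(1−p̂)(z/E)² = 0.575 × 0.425 × (1.960/0.05)² = 375.52 — call this n₀.
Finite-population correction with N = 1,188: n = n₀ / (1 + (n₀−1)/N) = 375.52 / 1.315 = 285.57
Round up: n = 286.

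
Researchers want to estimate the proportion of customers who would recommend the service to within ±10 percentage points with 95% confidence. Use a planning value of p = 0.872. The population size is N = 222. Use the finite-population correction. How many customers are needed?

37

For a proportion with margin E = 0.1 at 95% confidence, z = 1.960.
n = p̂(1−p̂)(z/E)² = 0.872 × 0.128 × (1.960/0.1)² = 42.88 — call this n₀.
Finite-population correction with N = 222: n = n₀ / (1 + (n₀−1)/N) = 42.88 / 1.189 = 36.06
Round up: n = 37.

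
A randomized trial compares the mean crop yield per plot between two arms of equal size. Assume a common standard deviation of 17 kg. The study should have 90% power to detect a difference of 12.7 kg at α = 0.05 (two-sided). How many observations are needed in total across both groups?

For two equal groups, n per group = 2·((z_{α/2} + z_β)·σ/δ)².
z_{α/2} = 1.960; z_β = 1.282 (power 90%).
n = 2 × (3.242 × 17 / 12.7)² = 2 × 18.83 = 37.66
Round up: n = 38 per group.
Total across both groups: 2 × 38 = 76.

76 total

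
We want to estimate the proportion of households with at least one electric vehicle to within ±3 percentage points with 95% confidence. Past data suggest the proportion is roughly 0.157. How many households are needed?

For a proportion with margin E = 0.03 at 95% confidence, z = 1.960.
n = p̂(1−p̂)(z/E)² = 0.157 × 0.843 × (1.960/0.03)² = 564.93
Round up: n = 565.

565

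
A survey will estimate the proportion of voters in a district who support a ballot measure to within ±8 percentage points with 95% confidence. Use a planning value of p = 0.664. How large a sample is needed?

For a proportion with margin E = 0.08 at 95% confidence, z = 1.960.
n = p̂(1−p̂)(z/E)² = 0.664 × 0.336 × (1.960/0.08)² = 133.92
Round up: n = 134.

134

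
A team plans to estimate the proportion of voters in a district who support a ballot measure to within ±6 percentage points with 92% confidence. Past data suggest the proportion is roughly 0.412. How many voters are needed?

207

For a proportion with margin E = 0.06 at 92% confidence, z = 1.751.
n = p̂(1−p̂)(z/E)² = 0.412 × 0.588 × (1.751/0.06)² = 206.32
Round up: n = 207.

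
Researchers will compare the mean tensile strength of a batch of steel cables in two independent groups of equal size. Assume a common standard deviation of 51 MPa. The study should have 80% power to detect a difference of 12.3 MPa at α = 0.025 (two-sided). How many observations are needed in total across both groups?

654 total

For two equal groups, n per group = 2·((z_{α/2} + z_β)·σ/δ)².
z_{α/2} = 2.241; z_β = 0.842 (power 80%).
n = 2 × (3.083 × 51 / 12.3)² = 2 × 163.41 = 326.82
Round up: n = 327 per group.
Total across both groups: 2 × 327 = 654.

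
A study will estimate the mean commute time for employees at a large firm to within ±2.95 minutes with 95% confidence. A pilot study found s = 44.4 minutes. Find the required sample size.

For a mean, the margin of error is E = z·σ/√n, so n = (zσ/E)².
At 95% confidence, z = 1.960.
n = (1.960 × 44.4 / 2.95)² = 870.23
Round up: n = 871.

871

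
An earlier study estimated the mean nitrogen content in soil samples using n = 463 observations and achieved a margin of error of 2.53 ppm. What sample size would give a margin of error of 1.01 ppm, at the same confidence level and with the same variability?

Margin of error scales as 1/√n, so n₂ = n₁·(E₁/E₂)².
n₂ = 463 × (2.53/1.01)² = 463 × 6.275 = 2905.33
Round up: n₂ = 2906.

2906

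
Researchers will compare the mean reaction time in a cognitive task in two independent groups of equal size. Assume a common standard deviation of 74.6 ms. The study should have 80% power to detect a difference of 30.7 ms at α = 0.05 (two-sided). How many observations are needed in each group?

For two equal groups, n per group = 2·((z_{α/2} + z_β)·σ/δ)².
z_{α/2} = 1.960; z_β = 0.842 (power 80%).
n = 2 × (2.802 × 74.6 / 30.7)² = 2 × 46.36 = 92.72
Round up: n = 93 per group.

93 per group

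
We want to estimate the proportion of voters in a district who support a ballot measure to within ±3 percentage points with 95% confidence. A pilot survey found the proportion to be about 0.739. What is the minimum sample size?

824

For a proportion with margin E = 0.03 at 95% confidence, z = 1.960.
n = p̂(1−p̂)(z/E)² = 0.739 × 0.261 × (1.960/0.03)² = 823.29
Round up: n = 824.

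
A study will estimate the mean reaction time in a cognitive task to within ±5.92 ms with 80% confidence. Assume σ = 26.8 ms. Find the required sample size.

For a mean, the margin of error is E = z·σ/√n, so n = (zσ/E)².
At 80% confidence, z = 1.282.
n = (1.282 × 26.8 / 5.92)² = 33.68
Round up: n = 34.

34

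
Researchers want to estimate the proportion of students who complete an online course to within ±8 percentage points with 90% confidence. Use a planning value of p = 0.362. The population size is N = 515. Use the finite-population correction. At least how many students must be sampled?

For a proportion with margin E = 0.08 at 90% confidence, z = 1.645.
n = p̂(1−p̂)(z/E)² = 0.362 × 0.638 × (1.645/0.08)² = 97.65 — call this n₀.
Finite-population correction with N = 515: n = n₀ / (1 + (n₀−1)/N) = 97.65 / 1.188 = 82.20
Round up: n = 83.

n = 83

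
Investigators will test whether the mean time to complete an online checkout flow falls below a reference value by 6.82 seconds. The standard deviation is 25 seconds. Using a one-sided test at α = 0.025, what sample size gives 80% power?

106

For a one-sample z-test, n = ((z_α + z_β)·σ/δ)².
z_α = 1.960 (one-sided α = 0.025); z_β = 0.842 (power 80% → β = 0.2).
n = (2.802 × 25 / 6.82)² = 105.50
Round up: n = 106.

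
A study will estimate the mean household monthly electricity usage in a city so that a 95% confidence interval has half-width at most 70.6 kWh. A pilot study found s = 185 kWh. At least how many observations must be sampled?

For a mean, the margin of error is E = z·σ/√n, so n = (zσ/E)².
At 95% confidence, z = 1.960.
n = (1.960 × 185 / 70.6)² = 26.38
Round up: n = 27.

n = 27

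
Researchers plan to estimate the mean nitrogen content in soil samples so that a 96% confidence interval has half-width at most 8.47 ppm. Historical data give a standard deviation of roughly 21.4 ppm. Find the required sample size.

For a mean, the margin of error is E = z·σ/√n, so n = (zσ/E)².
At 96% confidence, z = 2.054.
n = (2.054 × 21.4 / 8.47)² = 26.93
Round up: n = 27.

27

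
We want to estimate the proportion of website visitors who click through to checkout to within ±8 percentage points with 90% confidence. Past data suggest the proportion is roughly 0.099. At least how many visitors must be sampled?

For a proportion with margin E = 0.08 at 90% confidence, z = 1.645.
n = p̂(1−p̂)(z/E)² = 0.099 × 0.901 × (1.645/0.08)² = 37.71
Round up: n = 38.

38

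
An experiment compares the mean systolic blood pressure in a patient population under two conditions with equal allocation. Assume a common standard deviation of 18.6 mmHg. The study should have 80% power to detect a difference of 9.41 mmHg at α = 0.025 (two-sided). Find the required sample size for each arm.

75 per group

For two equal groups, n per group = 2·((z_{α/2} + z_β)·σ/δ)².
z_{α/2} = 2.241; z_β = 0.842 (power 80%).
n = 2 × (3.083 × 18.6 / 9.41)² = 2 × 37.14 = 74.28
Round up: n = 75 per group.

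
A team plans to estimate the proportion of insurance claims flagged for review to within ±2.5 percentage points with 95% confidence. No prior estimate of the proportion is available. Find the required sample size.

1537

For a proportion with margin E = 0.025 at 95% confidence, z = 1.960.
With no prior estimate, use p = 0.5, which maximizes p(1−p) at 0.25.
n = 0.25 × (z/E)² = 0.25 × (1.960/0.025)² = 1536.64
Round up: n = 1537.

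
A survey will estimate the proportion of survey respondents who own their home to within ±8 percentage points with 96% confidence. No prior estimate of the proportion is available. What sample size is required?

For a proportion with margin E = 0.08 at 96% confidence, z = 2.054.
With no prior estimate, use p = 0.5, which maximizes p(1−p) at 0.25.
n = 0.25 × (z/E)² = 0.25 × (2.054/0.08)² = 164.80
Round up: n = 165.

165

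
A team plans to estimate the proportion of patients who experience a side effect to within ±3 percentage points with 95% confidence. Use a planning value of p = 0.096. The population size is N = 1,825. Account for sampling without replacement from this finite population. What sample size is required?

For a proportion with margin E = 0.03 at 95% confidence, z = 1.960.
n = p̂(1−p̂)(z/E)² = 0.096 × 0.904 × (1.960/0.03)² = 370.43 — call this n₀.
Finite-population correction with N = 1,825: n = n₀ / (1 + (n₀−1)/N) = 370.43 / 1.202 = 308.18
Round up: n = 309.

n = 309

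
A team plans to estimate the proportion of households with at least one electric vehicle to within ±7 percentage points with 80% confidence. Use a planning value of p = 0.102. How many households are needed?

31

For a proportion with margin E = 0.07 at 80% confidence, z = 1.282.
n = p̂(1−p̂)(z/E)² = 0.102 × 0.898 × (1.282/0.07)² = 30.72
Round up: n = 31.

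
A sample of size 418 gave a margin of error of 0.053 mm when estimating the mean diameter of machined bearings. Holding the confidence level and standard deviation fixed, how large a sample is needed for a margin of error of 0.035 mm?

959

Margin of error scales as 1/√n, so n₂ = n₁·(E₁/E₂)².
n₂ = 418 × (0.053/0.035)² = 418 × 2.293 = 958.47
Round up: n₂ = 959.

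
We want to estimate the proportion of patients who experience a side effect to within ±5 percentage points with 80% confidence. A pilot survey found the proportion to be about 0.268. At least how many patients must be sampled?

129

For a proportion with margin E = 0.05 at 80% confidence, z = 1.282.
n = p̂(1−p̂)(z/E)² = 0.268 × 0.732 × (1.282/0.05)² = 128.97
Round up: n = 129.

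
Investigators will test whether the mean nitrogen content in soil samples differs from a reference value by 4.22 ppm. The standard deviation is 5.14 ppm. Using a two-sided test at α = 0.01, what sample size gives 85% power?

For a one-sample z-test, n = ((z_{α/2} + z_β)·σ/δ)².
z_{α/2} = 2.576 (two-sided α = 0.01); z_β = 1.036 (power 85% → β = 0.15).
n = (3.612 × 5.14 / 4.22)² = 19.36
Round up: n = 20.

20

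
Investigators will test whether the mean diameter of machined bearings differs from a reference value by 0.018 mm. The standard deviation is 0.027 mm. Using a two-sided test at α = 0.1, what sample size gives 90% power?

20

For a one-sample z-test, n = ((z_{α/2} + z_β)·σ/δ)².
z_{α/2} = 1.645 (two-sided α = 0.1); z_β = 1.282 (power 90% → β = 0.1).
n = (2.927 × 0.027 / 0.018)² = 19.28
Round up: n = 20.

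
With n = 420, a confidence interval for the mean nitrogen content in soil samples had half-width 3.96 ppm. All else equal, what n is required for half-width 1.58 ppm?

Margin of error scales as 1/√n, so n₂ = n₁·(E₁/E₂)².
n₂ = 420 × (3.96/1.58)² = 420 × 6.282 = 2638.44
Round up: n₂ = 2639.

2639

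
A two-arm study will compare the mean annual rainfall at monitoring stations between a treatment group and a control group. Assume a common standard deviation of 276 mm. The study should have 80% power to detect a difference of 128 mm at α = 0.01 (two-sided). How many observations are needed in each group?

For two equal groups, n per group = 2·((z_{α/2} + z_β)·σ/δ)².
z_{α/2} = 2.576; z_β = 0.842 (power 80%).
n = 2 × (3.418 × 276 / 128)² = 2 × 54.32 = 108.64
Round up: n = 109 per group.

109 per group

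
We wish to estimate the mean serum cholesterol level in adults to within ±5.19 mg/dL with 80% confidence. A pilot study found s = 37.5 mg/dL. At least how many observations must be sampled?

For a mean, the margin of error is E = z·σ/√n, so n = (zσ/E)².
At 80% confidence, z = 1.282.
n = (1.282 × 37.5 / 5.19)² = 85.80
Round up: n = 86.

86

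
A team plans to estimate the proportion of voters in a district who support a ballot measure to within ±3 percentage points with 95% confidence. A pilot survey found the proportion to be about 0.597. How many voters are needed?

1027

For a proportion with margin E = 0.03 at 95% confidence, z = 1.960.
n = p̂(1−p̂)(z/E)² = 0.597 × 0.403 × (1.960/0.03)² = 1026.95
Round up: n = 1027.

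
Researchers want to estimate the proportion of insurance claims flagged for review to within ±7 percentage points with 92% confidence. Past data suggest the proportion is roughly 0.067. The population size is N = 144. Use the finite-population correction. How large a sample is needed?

For a proportion with margin E = 0.07 at 92% confidence, z = 1.751.
n = p̂(1−p̂)(z/E)² = 0.067 × 0.933 × (1.751/0.07)² = 39.11 — call this n₀.
Finite-population correction with N = 144: n = n₀ / (1 + (n₀−1)/N) = 39.11 / 1.265 = 30.92
Round up: n = 31.

31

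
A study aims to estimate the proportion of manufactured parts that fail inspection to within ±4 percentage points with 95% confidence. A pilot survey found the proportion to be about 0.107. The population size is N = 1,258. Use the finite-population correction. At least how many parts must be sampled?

For a proportion with margin E = 0.04 at 95% confidence, z = 1.960.
n = p̂(1−p̂)(z/E)² = 0.107 × 0.893 × (1.960/0.04)² = 229.42 — call this n₀.
Finite-population correction with N = 1,258: n = n₀ / (1 + (n₀−1)/N) = 229.42 / 1.182 = 194.09
Round up: n = 195.

195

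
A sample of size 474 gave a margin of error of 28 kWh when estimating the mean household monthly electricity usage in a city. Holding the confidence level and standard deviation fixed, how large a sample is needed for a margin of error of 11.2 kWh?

2963

Margin of error scales as 1/√n, so n₂ = n₁·(E₁/E₂)².
n₂ = 474 × (28/11.2)² = 474 × 6.25 = 2962.50
Round up: n₂ = 2963.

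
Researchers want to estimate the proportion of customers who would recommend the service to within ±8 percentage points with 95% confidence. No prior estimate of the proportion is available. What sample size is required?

151

For a proportion with margin E = 0.08 at 95% confidence, z = 1.960.
With no prior estimate, use p = 0.5, which maximizes p(1−p) at 0.25.
n = 0.25 × (z/E)² = 0.25 × (1.960/0.08)² = 150.06
Round up: n = 151.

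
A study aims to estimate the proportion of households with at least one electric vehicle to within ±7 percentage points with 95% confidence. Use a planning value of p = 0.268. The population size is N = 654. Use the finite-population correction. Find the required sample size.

125

For a proportion with margin E = 0.07 at 95% confidence, z = 1.960.
n = p̂(1−p̂)(z/E)² = 0.268 × 0.732 × (1.960/0.07)² = 153.80 — call this n₀.
Finite-population correction with N = 654: n = n₀ / (1 + (n₀−1)/N) = 153.80 / 1.234 = 124.64
Round up: n = 125.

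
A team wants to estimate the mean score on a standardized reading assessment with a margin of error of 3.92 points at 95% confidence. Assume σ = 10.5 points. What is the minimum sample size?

For a mean, the margin of error is E = z·σ/√n, so n = (zσ/E)².
At 95% confidence, z = 1.960.
n = (1.960 × 10.5 / 3.92)² = 27.56
Round up: n = 28.

n = 28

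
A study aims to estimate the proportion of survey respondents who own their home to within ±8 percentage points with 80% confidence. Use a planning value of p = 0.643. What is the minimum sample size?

n = 59

For a proportion with margin E = 0.08 at 80% confidence, z = 1.282.
n = p̂(1−p̂)(z/E)² = 0.643 × 0.357 × (1.282/0.08)² = 58.95
Round up: n = 59.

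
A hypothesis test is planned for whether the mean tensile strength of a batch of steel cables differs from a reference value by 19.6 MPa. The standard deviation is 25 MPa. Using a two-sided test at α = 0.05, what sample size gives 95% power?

22

For a one-sample z-test, n = ((z_{α/2} + z_β)·σ/δ)².
z_{α/2} = 1.960 (two-sided α = 0.05); z_β = 1.645 (power 95% → β = 0.05).
n = (3.605 × 25 / 19.6)² = 21.14
Round up: n = 22.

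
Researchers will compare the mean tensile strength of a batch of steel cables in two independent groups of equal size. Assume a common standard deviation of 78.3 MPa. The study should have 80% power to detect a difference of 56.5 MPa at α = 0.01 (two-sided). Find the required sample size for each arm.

For two equal groups, n per group = 2·((z_{α/2} + z_β)·σ/δ)².
z_{α/2} = 2.576; z_β = 0.842 (power 80%).
n = 2 × (3.418 × 78.3 / 56.5)² = 2 × 22.44 = 44.88
Round up: n = 45 per group.

45 per group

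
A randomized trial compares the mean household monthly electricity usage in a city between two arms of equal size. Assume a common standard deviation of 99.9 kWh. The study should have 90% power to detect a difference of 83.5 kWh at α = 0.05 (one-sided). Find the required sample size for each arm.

25 per group

For two equal groups, n per group = 2·((z_α + z_β)·σ/δ)².
z_α = 1.645; z_β = 1.282 (power 90%).
n = 2 × (2.927 × 99.9 / 83.5)² = 2 × 12.26 = 24.52
Round up: n = 25 per group.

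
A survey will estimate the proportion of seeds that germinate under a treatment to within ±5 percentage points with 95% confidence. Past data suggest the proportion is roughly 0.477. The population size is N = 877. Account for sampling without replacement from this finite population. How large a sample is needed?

For a proportion with margin E = 0.05 at 95% confidence, z = 1.960.
n = p̂(1−p̂)(z/E)² = 0.477 × 0.523 × (1.960/0.05)² = 383.35 — call this n₀.
Finite-population correction with N = 877: n = n₀ / (1 + (n₀−1)/N) = 383.35 / 1.436 = 266.96
Round up: n = 267.

267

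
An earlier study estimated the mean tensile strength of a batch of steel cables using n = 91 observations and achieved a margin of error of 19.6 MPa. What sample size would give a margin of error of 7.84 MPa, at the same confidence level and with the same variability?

Margin of error scales as 1/√n, so n₂ = n₁·(E₁/E₂)².
n₂ = 91 × (19.6/7.84)² = 91 × 6.25 = 568.75
Round up: n₂ = 569.

569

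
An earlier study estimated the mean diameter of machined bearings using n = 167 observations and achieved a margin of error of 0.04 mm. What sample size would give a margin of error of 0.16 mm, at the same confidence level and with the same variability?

11

Margin of error scales as 1/√n, so n₂ = n₁·(E₁/E₂)².
n₂ = 167 × (0.04/0.16)² = 167 × 0.0625 = 10.44
Round up: n₂ = 11.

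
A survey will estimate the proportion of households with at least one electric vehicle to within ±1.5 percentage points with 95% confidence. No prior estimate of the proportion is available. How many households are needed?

For a proportion with margin E = 0.015 at 95% confidence, z = 1.960.
With no prior estimate, use p = 0.5, which maximizes p(1−p) at 0.25.
n = 0.25 × (z/E)² = 0.25 × (1.960/0.015)² = 4268.44
Round up: n = 4269.

4269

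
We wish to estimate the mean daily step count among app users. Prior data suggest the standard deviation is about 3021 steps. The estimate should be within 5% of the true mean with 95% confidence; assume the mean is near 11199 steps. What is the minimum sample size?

n = 112

For a mean, the margin of error is E = z·σ/√n, so n = (zσ/E)².
At 95% confidence, z = 1.960.
E = 5% of 11199 = 560 steps.
n = (1.960 × 3021 / 560)² = 111.82
Round up: n = 112.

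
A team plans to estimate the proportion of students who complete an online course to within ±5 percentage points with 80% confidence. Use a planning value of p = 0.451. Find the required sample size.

For a proportion with margin E = 0.05 at 80% confidence, z = 1.282.
n = p̂(1−p̂)(z/E)² = 0.451 × 0.549 × (1.282/0.05)² = 162.77
Round up: n = 163.

163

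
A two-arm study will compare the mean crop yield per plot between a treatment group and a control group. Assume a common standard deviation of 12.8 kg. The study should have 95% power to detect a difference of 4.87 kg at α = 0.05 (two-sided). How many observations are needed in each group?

180 per group

For two equal groups, n per group = 2·((z_{α/2} + z_β)·σ/δ)².
z_{α/2} = 1.960; z_β = 1.645 (power 95%).
n = 2 × (3.605 × 12.8 / 4.87)² = 2 × 89.78 = 179.56
Round up: n = 180 per group.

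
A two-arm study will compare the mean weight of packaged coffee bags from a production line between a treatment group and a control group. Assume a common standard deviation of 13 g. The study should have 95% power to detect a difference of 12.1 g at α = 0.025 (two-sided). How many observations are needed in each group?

35 per group

For two equal groups, n per group = 2·((z_{α/2} + z_β)·σ/δ)².
z_{α/2} = 2.241; z_β = 1.645 (power 95%).
n = 2 × (3.886 × 13 / 12.1)² = 2 × 17.43 = 34.86
Round up: n = 35 per group.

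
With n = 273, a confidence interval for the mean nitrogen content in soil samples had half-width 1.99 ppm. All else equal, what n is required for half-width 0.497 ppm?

4377

Margin of error scales as 1/√n, so n₂ = n₁·(E₁/E₂)².
n₂ = 273 × (1.99/0.497)² = 273 × 16.03 = 4376.19
Round up: n₂ = 4377.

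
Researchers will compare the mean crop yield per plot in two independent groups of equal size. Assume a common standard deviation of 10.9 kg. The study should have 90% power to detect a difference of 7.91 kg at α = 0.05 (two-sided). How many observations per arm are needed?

40 per group

For two equal groups, n per group = 2·((z_{α/2} + z_β)·σ/δ)².
z_{α/2} = 1.960; z_β = 1.282 (power 90%).
n = 2 × (3.242 × 10.9 / 7.91)² = 2 × 19.96 = 39.92
Round up: n = 40 per group.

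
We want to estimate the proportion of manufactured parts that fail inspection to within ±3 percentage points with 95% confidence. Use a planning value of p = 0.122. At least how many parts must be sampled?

For a proportion with margin E = 0.03 at 95% confidence, z = 1.960.
n = p̂(1−p̂)(z/E)² = 0.122 × 0.878 × (1.960/0.03)² = 457.22
Round up: n = 458.

n = 458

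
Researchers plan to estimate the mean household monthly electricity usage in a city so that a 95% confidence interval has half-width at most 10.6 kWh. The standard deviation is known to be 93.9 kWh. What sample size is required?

302

For a mean, the margin of error is E = z·σ/√n, so n = (zσ/E)².
At 95% confidence, z = 1.960.
n = (1.960 × 93.9 / 10.6)² = 301.46
Round up: n = 302.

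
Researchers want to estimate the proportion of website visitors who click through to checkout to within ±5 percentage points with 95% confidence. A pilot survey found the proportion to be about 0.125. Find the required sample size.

For a proportion with margin E = 0.05 at 95% confidence, z = 1.960.
n = p̂(1−p̂)(z/E)² = 0.125 × 0.875 × (1.960/0.05)² = 168.07
Round up: n = 169.

169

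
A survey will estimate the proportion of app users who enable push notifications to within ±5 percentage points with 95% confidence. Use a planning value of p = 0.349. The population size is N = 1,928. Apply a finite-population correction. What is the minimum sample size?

296

For a proportion with margin E = 0.05 at 95% confidence, z = 1.960.
n = p̂(1−p̂)(z/E)² = 0.349 × 0.651 × (1.960/0.05)² = 349.12 — call this n₀.
Finite-population correction with N = 1,928: n = n₀ / (1 + (n₀−1)/N) = 349.12 / 1.181 = 295.61
Round up: n = 296.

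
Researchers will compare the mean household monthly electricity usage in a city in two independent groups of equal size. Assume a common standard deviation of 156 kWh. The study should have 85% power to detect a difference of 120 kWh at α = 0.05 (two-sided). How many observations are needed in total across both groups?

62 total

For two equal groups, n per group = 2·((z_{α/2} + z_β)·σ/δ)².
z_{α/2} = 1.960; z_β = 1.036 (power 85%).
n = 2 × (2.996 × 156 / 120)² = 2 × 15.17 = 30.34
Round up: n = 31 per group.
Total across both groups: 2 × 31 = 62.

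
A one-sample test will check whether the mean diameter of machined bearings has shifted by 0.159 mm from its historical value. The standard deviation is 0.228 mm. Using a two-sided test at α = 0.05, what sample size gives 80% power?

n = 17

For a one-sample z-test, n = ((z_{α/2} + z_β)·σ/δ)².
z_{α/2} = 1.960 (two-sided α = 0.05); z_β = 0.842 (power 80% → β = 0.2).
n = (2.802 × 0.228 / 0.159)² = 16.14
Round up: n = 17.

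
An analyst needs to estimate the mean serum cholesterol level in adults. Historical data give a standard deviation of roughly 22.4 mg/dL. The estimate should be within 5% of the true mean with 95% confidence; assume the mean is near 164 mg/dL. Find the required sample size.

For a mean, the margin of error is E = z·σ/√n, so n = (zσ/E)².
At 95% confidence, z = 1.960.
E = 5% of 164 = 8.2 mg/dL.
n = (1.960 × 22.4 / 8.2)² = 28.67
Round up: n = 29.

n = 29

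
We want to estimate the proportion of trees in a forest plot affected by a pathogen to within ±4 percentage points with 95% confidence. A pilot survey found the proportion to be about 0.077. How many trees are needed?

171

For a proportion with margin E = 0.04 at 95% confidence, z = 1.960.
n = p̂(1−p̂)(z/E)² = 0.077 × 0.923 × (1.960/0.04)² = 170.64
Round up: n = 171.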